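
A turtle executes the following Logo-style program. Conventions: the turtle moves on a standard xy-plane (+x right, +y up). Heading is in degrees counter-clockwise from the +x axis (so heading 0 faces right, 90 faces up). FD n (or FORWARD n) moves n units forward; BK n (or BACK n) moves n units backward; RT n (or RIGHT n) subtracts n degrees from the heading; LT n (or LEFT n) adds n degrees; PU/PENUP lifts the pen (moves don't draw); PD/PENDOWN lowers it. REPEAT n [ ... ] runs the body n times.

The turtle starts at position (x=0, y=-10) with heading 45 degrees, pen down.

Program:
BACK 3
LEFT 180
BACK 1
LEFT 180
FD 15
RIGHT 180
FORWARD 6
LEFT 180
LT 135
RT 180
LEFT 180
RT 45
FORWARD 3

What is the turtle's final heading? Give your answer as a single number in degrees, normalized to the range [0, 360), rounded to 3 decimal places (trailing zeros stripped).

Answer: 135

Derivation:
Executing turtle program step by step:
Start: pos=(0,-10), heading=45, pen down
BK 3: (0,-10) -> (-2.121,-12.121) [heading=45, draw]
LT 180: heading 45 -> 225
BK 1: (-2.121,-12.121) -> (-1.414,-11.414) [heading=225, draw]
LT 180: heading 225 -> 45
FD 15: (-1.414,-11.414) -> (9.192,-0.808) [heading=45, draw]
RT 180: heading 45 -> 225
FD 6: (9.192,-0.808) -> (4.95,-5.05) [heading=225, draw]
LT 180: heading 225 -> 45
LT 135: heading 45 -> 180
RT 180: heading 180 -> 0
LT 180: heading 0 -> 180
RT 45: heading 180 -> 135
FD 3: (4.95,-5.05) -> (2.828,-2.929) [heading=135, draw]
Final: pos=(2.828,-2.929), heading=135, 5 segment(s) drawn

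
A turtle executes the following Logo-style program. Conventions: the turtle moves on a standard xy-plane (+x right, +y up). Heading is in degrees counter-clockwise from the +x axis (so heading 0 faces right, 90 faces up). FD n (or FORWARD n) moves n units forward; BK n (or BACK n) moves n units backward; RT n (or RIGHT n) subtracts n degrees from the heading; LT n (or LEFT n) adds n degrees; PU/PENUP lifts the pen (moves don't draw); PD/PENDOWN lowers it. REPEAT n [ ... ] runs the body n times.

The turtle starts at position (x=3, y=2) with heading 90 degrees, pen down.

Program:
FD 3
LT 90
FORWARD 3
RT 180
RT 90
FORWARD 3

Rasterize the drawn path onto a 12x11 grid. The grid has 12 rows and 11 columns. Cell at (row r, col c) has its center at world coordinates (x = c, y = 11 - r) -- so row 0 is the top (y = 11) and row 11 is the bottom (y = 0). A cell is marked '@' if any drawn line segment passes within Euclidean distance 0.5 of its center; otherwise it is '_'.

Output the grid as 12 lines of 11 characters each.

Answer: ___________
___________
___________
___________
___________
___________
@@@@_______
@__@_______
@__@_______
@__@_______
___________
___________

Derivation:
Segment 0: (3,2) -> (3,5)
Segment 1: (3,5) -> (0,5)
Segment 2: (0,5) -> (0,2)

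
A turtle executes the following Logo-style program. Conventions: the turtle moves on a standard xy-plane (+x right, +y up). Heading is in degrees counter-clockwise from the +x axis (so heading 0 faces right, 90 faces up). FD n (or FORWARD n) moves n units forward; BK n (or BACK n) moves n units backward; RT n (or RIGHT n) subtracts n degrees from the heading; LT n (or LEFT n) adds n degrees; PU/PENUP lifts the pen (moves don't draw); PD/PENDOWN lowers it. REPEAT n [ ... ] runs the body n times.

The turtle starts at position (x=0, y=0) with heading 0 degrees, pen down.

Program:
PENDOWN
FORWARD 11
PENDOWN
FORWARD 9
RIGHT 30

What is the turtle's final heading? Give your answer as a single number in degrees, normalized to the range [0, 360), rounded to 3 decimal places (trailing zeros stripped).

Executing turtle program step by step:
Start: pos=(0,0), heading=0, pen down
PD: pen down
FD 11: (0,0) -> (11,0) [heading=0, draw]
PD: pen down
FD 9: (11,0) -> (20,0) [heading=0, draw]
RT 30: heading 0 -> 330
Final: pos=(20,0), heading=330, 2 segment(s) drawn

Answer: 330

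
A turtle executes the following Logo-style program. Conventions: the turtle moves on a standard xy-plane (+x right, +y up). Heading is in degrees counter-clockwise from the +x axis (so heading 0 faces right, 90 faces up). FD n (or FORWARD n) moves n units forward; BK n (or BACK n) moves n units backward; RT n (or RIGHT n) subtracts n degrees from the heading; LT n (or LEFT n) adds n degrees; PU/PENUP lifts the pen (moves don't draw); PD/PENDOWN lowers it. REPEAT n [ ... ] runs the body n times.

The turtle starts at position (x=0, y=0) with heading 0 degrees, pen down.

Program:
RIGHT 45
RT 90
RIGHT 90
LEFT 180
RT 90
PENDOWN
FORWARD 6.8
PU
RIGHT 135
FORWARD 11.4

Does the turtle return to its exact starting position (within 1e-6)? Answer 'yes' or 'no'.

Executing turtle program step by step:
Start: pos=(0,0), heading=0, pen down
RT 45: heading 0 -> 315
RT 90: heading 315 -> 225
RT 90: heading 225 -> 135
LT 180: heading 135 -> 315
RT 90: heading 315 -> 225
PD: pen down
FD 6.8: (0,0) -> (-4.808,-4.808) [heading=225, draw]
PU: pen up
RT 135: heading 225 -> 90
FD 11.4: (-4.808,-4.808) -> (-4.808,6.592) [heading=90, move]
Final: pos=(-4.808,6.592), heading=90, 1 segment(s) drawn

Start position: (0, 0)
Final position: (-4.808, 6.592)
Distance = 8.159; >= 1e-6 -> NOT closed

Answer: no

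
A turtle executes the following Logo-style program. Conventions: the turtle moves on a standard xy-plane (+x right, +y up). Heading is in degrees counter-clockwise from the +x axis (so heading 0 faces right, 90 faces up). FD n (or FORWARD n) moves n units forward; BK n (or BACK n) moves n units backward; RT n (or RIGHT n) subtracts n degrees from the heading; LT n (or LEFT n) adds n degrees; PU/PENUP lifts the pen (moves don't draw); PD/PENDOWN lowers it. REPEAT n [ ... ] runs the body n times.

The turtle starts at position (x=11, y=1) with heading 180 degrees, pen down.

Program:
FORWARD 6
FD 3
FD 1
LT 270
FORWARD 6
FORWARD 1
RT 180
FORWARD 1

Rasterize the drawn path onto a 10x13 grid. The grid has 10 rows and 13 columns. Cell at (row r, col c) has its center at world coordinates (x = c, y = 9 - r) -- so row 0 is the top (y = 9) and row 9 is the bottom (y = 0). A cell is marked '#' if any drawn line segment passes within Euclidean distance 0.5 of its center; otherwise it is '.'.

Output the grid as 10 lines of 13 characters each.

Segment 0: (11,1) -> (5,1)
Segment 1: (5,1) -> (2,1)
Segment 2: (2,1) -> (1,1)
Segment 3: (1,1) -> (1,7)
Segment 4: (1,7) -> (1,8)
Segment 5: (1,8) -> (1,7)

Answer: .............
.#...........
.#...........
.#...........
.#...........
.#...........
.#...........
.#...........
.###########.
.............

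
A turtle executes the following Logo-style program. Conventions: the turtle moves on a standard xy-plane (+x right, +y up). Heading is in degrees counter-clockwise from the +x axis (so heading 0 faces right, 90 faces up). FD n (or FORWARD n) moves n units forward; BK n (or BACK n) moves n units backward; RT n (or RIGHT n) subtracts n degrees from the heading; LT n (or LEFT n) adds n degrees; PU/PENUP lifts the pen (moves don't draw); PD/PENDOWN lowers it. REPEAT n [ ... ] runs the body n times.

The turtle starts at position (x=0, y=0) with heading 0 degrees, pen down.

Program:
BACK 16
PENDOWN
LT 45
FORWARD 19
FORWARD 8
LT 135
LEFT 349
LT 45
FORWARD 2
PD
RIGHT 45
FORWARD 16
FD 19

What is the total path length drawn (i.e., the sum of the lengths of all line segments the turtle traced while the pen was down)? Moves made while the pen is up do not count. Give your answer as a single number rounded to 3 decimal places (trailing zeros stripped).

Answer: 80

Derivation:
Executing turtle program step by step:
Start: pos=(0,0), heading=0, pen down
BK 16: (0,0) -> (-16,0) [heading=0, draw]
PD: pen down
LT 45: heading 0 -> 45
FD 19: (-16,0) -> (-2.565,13.435) [heading=45, draw]
FD 8: (-2.565,13.435) -> (3.092,19.092) [heading=45, draw]
LT 135: heading 45 -> 180
LT 349: heading 180 -> 169
LT 45: heading 169 -> 214
FD 2: (3.092,19.092) -> (1.434,17.973) [heading=214, draw]
PD: pen down
RT 45: heading 214 -> 169
FD 16: (1.434,17.973) -> (-14.272,21.026) [heading=169, draw]
FD 19: (-14.272,21.026) -> (-32.923,24.652) [heading=169, draw]
Final: pos=(-32.923,24.652), heading=169, 6 segment(s) drawn

Segment lengths:
  seg 1: (0,0) -> (-16,0), length = 16
  seg 2: (-16,0) -> (-2.565,13.435), length = 19
  seg 3: (-2.565,13.435) -> (3.092,19.092), length = 8
  seg 4: (3.092,19.092) -> (1.434,17.973), length = 2
  seg 5: (1.434,17.973) -> (-14.272,21.026), length = 16
  seg 6: (-14.272,21.026) -> (-32.923,24.652), length = 19
Total = 80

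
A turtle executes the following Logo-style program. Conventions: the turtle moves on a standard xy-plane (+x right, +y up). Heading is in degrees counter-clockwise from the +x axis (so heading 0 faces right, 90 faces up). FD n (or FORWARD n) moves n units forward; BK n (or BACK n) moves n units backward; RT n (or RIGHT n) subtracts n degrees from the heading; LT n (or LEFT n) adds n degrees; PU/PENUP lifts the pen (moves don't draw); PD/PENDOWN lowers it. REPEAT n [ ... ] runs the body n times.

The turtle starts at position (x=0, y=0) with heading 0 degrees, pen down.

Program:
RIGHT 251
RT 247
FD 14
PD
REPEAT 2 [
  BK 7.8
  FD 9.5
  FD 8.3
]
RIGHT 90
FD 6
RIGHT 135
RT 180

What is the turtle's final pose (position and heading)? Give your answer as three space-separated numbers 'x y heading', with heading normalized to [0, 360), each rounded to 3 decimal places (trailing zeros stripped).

Executing turtle program step by step:
Start: pos=(0,0), heading=0, pen down
RT 251: heading 0 -> 109
RT 247: heading 109 -> 222
FD 14: (0,0) -> (-10.404,-9.368) [heading=222, draw]
PD: pen down
REPEAT 2 [
  -- iteration 1/2 --
  BK 7.8: (-10.404,-9.368) -> (-4.607,-4.149) [heading=222, draw]
  FD 9.5: (-4.607,-4.149) -> (-11.667,-10.505) [heading=222, draw]
  FD 8.3: (-11.667,-10.505) -> (-17.835,-16.059) [heading=222, draw]
  -- iteration 2/2 --
  BK 7.8: (-17.835,-16.059) -> (-12.039,-10.84) [heading=222, draw]
  FD 9.5: (-12.039,-10.84) -> (-19.099,-17.197) [heading=222, draw]
  FD 8.3: (-19.099,-17.197) -> (-25.267,-22.75) [heading=222, draw]
]
RT 90: heading 222 -> 132
FD 6: (-25.267,-22.75) -> (-29.282,-18.292) [heading=132, draw]
RT 135: heading 132 -> 357
RT 180: heading 357 -> 177
Final: pos=(-29.282,-18.292), heading=177, 8 segment(s) drawn

Answer: -29.282 -18.292 177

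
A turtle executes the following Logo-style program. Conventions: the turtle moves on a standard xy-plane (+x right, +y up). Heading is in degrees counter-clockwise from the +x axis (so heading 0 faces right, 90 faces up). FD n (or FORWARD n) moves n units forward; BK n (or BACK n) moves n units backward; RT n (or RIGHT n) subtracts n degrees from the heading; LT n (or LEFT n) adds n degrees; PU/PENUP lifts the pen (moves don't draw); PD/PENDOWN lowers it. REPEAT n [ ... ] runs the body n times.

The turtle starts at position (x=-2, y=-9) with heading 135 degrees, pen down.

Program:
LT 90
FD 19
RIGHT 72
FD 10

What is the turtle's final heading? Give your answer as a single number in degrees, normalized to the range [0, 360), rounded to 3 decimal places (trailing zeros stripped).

Executing turtle program step by step:
Start: pos=(-2,-9), heading=135, pen down
LT 90: heading 135 -> 225
FD 19: (-2,-9) -> (-15.435,-22.435) [heading=225, draw]
RT 72: heading 225 -> 153
FD 10: (-15.435,-22.435) -> (-24.345,-17.895) [heading=153, draw]
Final: pos=(-24.345,-17.895), heading=153, 2 segment(s) drawn

Answer: 153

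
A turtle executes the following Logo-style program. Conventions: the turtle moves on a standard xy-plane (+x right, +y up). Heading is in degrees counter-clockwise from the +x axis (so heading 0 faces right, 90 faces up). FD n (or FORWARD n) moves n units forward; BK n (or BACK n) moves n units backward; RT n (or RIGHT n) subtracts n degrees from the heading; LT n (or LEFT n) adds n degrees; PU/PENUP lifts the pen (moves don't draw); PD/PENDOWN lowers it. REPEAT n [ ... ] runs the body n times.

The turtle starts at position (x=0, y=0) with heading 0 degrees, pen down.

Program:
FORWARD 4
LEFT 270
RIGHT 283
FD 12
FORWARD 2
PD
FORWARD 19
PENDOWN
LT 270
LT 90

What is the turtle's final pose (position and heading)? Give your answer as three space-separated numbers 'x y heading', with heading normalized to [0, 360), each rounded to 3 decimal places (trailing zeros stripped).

Executing turtle program step by step:
Start: pos=(0,0), heading=0, pen down
FD 4: (0,0) -> (4,0) [heading=0, draw]
LT 270: heading 0 -> 270
RT 283: heading 270 -> 347
FD 12: (4,0) -> (15.692,-2.699) [heading=347, draw]
FD 2: (15.692,-2.699) -> (17.641,-3.149) [heading=347, draw]
PD: pen down
FD 19: (17.641,-3.149) -> (36.154,-7.423) [heading=347, draw]
PD: pen down
LT 270: heading 347 -> 257
LT 90: heading 257 -> 347
Final: pos=(36.154,-7.423), heading=347, 4 segment(s) drawn

Answer: 36.154 -7.423 347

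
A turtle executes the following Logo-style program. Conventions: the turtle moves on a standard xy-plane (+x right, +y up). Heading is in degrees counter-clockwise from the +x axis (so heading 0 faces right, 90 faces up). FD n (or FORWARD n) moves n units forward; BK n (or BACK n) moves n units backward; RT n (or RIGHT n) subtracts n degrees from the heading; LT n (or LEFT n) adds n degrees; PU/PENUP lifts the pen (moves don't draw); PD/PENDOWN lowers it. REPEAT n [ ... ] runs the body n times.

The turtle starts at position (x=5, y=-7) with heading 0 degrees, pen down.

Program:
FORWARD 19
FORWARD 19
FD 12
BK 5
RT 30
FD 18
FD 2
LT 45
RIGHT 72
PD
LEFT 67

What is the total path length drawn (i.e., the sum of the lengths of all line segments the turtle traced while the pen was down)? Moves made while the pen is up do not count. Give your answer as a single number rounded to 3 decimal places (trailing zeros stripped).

Executing turtle program step by step:
Start: pos=(5,-7), heading=0, pen down
FD 19: (5,-7) -> (24,-7) [heading=0, draw]
FD 19: (24,-7) -> (43,-7) [heading=0, draw]
FD 12: (43,-7) -> (55,-7) [heading=0, draw]
BK 5: (55,-7) -> (50,-7) [heading=0, draw]
RT 30: heading 0 -> 330
FD 18: (50,-7) -> (65.588,-16) [heading=330, draw]
FD 2: (65.588,-16) -> (67.321,-17) [heading=330, draw]
LT 45: heading 330 -> 15
RT 72: heading 15 -> 303
PD: pen down
LT 67: heading 303 -> 10
Final: pos=(67.321,-17), heading=10, 6 segment(s) drawn

Segment lengths:
  seg 1: (5,-7) -> (24,-7), length = 19
  seg 2: (24,-7) -> (43,-7), length = 19
  seg 3: (43,-7) -> (55,-7), length = 12
  seg 4: (55,-7) -> (50,-7), length = 5
  seg 5: (50,-7) -> (65.588,-16), length = 18
  seg 6: (65.588,-16) -> (67.321,-17), length = 2
Total = 75

Answer: 75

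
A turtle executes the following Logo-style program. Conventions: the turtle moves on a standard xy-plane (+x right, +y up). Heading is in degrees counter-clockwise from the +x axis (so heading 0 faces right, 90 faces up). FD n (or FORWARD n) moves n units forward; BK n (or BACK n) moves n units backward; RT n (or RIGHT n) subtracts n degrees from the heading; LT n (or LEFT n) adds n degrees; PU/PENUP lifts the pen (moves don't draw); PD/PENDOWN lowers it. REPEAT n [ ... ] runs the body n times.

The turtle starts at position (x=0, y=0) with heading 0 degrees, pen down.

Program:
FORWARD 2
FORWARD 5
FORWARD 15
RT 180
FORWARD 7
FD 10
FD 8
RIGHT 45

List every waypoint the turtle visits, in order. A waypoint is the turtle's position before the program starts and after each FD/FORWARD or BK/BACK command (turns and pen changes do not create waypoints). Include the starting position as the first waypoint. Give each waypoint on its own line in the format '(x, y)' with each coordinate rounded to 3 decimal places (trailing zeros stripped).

Answer: (0, 0)
(2, 0)
(7, 0)
(22, 0)
(15, 0)
(5, 0)
(-3, 0)

Derivation:
Executing turtle program step by step:
Start: pos=(0,0), heading=0, pen down
FD 2: (0,0) -> (2,0) [heading=0, draw]
FD 5: (2,0) -> (7,0) [heading=0, draw]
FD 15: (7,0) -> (22,0) [heading=0, draw]
RT 180: heading 0 -> 180
FD 7: (22,0) -> (15,0) [heading=180, draw]
FD 10: (15,0) -> (5,0) [heading=180, draw]
FD 8: (5,0) -> (-3,0) [heading=180, draw]
RT 45: heading 180 -> 135
Final: pos=(-3,0), heading=135, 6 segment(s) drawn
Waypoints (7 total):
(0, 0)
(2, 0)
(7, 0)
(22, 0)
(15, 0)
(5, 0)
(-3, 0)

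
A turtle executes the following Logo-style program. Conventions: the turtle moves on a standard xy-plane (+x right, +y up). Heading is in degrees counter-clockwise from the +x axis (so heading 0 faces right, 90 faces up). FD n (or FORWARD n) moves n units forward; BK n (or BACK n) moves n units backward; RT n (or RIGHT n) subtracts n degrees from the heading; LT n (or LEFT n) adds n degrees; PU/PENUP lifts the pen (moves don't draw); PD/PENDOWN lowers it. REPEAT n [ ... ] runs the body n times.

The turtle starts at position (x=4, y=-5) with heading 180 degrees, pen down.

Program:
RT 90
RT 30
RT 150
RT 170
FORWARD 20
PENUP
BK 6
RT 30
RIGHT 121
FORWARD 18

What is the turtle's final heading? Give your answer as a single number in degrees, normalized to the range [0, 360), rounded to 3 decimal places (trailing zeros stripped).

Executing turtle program step by step:
Start: pos=(4,-5), heading=180, pen down
RT 90: heading 180 -> 90
RT 30: heading 90 -> 60
RT 150: heading 60 -> 270
RT 170: heading 270 -> 100
FD 20: (4,-5) -> (0.527,14.696) [heading=100, draw]
PU: pen up
BK 6: (0.527,14.696) -> (1.569,8.787) [heading=100, move]
RT 30: heading 100 -> 70
RT 121: heading 70 -> 309
FD 18: (1.569,8.787) -> (12.897,-5.201) [heading=309, move]
Final: pos=(12.897,-5.201), heading=309, 1 segment(s) drawn

Answer: 309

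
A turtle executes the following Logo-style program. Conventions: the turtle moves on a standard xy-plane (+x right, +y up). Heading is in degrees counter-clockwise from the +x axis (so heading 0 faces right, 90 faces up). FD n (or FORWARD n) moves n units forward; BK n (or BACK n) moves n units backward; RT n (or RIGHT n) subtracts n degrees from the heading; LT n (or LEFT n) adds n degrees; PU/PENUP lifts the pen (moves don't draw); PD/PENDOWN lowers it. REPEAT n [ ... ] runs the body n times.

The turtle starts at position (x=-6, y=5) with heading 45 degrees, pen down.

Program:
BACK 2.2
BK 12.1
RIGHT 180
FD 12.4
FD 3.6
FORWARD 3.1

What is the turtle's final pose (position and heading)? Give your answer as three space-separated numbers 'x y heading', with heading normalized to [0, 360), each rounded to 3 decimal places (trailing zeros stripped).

Answer: -29.617 -18.617 225

Derivation:
Executing turtle program step by step:
Start: pos=(-6,5), heading=45, pen down
BK 2.2: (-6,5) -> (-7.556,3.444) [heading=45, draw]
BK 12.1: (-7.556,3.444) -> (-16.112,-5.112) [heading=45, draw]
RT 180: heading 45 -> 225
FD 12.4: (-16.112,-5.112) -> (-24.88,-13.88) [heading=225, draw]
FD 3.6: (-24.88,-13.88) -> (-27.425,-16.425) [heading=225, draw]
FD 3.1: (-27.425,-16.425) -> (-29.617,-18.617) [heading=225, draw]
Final: pos=(-29.617,-18.617), heading=225, 5 segment(s) drawn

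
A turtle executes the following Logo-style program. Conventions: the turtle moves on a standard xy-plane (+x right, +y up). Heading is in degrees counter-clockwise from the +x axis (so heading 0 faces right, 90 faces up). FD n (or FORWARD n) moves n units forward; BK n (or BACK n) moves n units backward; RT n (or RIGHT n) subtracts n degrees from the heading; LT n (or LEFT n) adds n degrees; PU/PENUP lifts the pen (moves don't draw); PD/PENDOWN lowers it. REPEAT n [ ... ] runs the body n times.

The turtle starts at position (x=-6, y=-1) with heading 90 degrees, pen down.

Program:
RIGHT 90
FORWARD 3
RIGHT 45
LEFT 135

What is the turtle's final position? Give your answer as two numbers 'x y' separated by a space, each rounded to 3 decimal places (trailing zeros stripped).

Answer: -3 -1

Derivation:
Executing turtle program step by step:
Start: pos=(-6,-1), heading=90, pen down
RT 90: heading 90 -> 0
FD 3: (-6,-1) -> (-3,-1) [heading=0, draw]
RT 45: heading 0 -> 315
LT 135: heading 315 -> 90
Final: pos=(-3,-1), heading=90, 1 segment(s) drawn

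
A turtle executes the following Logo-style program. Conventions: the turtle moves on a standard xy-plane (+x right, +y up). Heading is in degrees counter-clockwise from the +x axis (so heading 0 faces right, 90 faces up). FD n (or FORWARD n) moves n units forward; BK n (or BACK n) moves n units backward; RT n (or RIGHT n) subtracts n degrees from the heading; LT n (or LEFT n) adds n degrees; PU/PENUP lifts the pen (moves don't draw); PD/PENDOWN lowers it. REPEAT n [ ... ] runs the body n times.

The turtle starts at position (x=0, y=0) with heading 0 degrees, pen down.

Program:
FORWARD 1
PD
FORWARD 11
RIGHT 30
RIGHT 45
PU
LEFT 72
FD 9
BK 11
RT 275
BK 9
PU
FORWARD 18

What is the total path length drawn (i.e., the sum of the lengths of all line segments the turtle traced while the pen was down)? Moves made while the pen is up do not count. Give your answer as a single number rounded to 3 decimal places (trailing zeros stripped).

Executing turtle program step by step:
Start: pos=(0,0), heading=0, pen down
FD 1: (0,0) -> (1,0) [heading=0, draw]
PD: pen down
FD 11: (1,0) -> (12,0) [heading=0, draw]
RT 30: heading 0 -> 330
RT 45: heading 330 -> 285
PU: pen up
LT 72: heading 285 -> 357
FD 9: (12,0) -> (20.988,-0.471) [heading=357, move]
BK 11: (20.988,-0.471) -> (10.003,0.105) [heading=357, move]
RT 275: heading 357 -> 82
BK 9: (10.003,0.105) -> (8.75,-8.808) [heading=82, move]
PU: pen up
FD 18: (8.75,-8.808) -> (11.255,9.017) [heading=82, move]
Final: pos=(11.255,9.017), heading=82, 2 segment(s) drawn

Segment lengths:
  seg 1: (0,0) -> (1,0), length = 1
  seg 2: (1,0) -> (12,0), length = 11
Total = 12

Answer: 12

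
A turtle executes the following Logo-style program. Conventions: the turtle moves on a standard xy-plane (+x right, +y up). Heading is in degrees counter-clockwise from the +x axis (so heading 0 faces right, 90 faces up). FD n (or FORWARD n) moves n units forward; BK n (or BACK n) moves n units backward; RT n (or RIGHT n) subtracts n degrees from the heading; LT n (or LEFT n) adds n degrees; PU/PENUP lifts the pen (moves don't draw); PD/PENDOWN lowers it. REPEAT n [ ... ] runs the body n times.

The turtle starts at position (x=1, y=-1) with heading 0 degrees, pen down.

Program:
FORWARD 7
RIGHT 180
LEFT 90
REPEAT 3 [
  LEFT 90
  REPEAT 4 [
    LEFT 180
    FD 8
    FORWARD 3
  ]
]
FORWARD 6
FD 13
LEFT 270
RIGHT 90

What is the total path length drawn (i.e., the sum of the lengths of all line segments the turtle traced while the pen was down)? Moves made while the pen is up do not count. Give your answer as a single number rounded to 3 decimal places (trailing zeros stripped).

Answer: 158

Derivation:
Executing turtle program step by step:
Start: pos=(1,-1), heading=0, pen down
FD 7: (1,-1) -> (8,-1) [heading=0, draw]
RT 180: heading 0 -> 180
LT 90: heading 180 -> 270
REPEAT 3 [
  -- iteration 1/3 --
  LT 90: heading 270 -> 0
  REPEAT 4 [
    -- iteration 1/4 --
    LT 180: heading 0 -> 180
    FD 8: (8,-1) -> (0,-1) [heading=180, draw]
    FD 3: (0,-1) -> (-3,-1) [heading=180, draw]
    -- iteration 2/4 --
    LT 180: heading 180 -> 0
    FD 8: (-3,-1) -> (5,-1) [heading=0, draw]
    FD 3: (5,-1) -> (8,-1) [heading=0, draw]
    -- iteration 3/4 --
    LT 180: heading 0 -> 180
    FD 8: (8,-1) -> (0,-1) [heading=180, draw]
    FD 3: (0,-1) -> (-3,-1) [heading=180, draw]
    -- iteration 4/4 --
    LT 180: heading 180 -> 0
    FD 8: (-3,-1) -> (5,-1) [heading=0, draw]
    FD 3: (5,-1) -> (8,-1) [heading=0, draw]
  ]
  -- iteration 2/3 --
  LT 90: heading 0 -> 90
  REPEAT 4 [
    -- iteration 1/4 --
    LT 180: heading 90 -> 270
    FD 8: (8,-1) -> (8,-9) [heading=270, draw]
    FD 3: (8,-9) -> (8,-12) [heading=270, draw]
    -- iteration 2/4 --
    LT 180: heading 270 -> 90
    FD 8: (8,-12) -> (8,-4) [heading=90, draw]
    FD 3: (8,-4) -> (8,-1) [heading=90, draw]
    -- iteration 3/4 --
    LT 180: heading 90 -> 270
    FD 8: (8,-1) -> (8,-9) [heading=270, draw]
    FD 3: (8,-9) -> (8,-12) [heading=270, draw]
    -- iteration 4/4 --
    LT 180: heading 270 -> 90
    FD 8: (8,-12) -> (8,-4) [heading=90, draw]
    FD 3: (8,-4) -> (8,-1) [heading=90, draw]
  ]
  -- iteration 3/3 --
  LT 90: heading 90 -> 180
  REPEAT 4 [
    -- iteration 1/4 --
    LT 180: heading 180 -> 0
    FD 8: (8,-1) -> (16,-1) [heading=0, draw]
    FD 3: (16,-1) -> (19,-1) [heading=0, draw]
    -- iteration 2/4 --
    LT 180: heading 0 -> 180
    FD 8: (19,-1) -> (11,-1) [heading=180, draw]
    FD 3: (11,-1) -> (8,-1) [heading=180, draw]
    -- iteration 3/4 --
    LT 180: heading 180 -> 0
    FD 8: (8,-1) -> (16,-1) [heading=0, draw]
    FD 3: (16,-1) -> (19,-1) [heading=0, draw]
    -- iteration 4/4 --
    LT 180: heading 0 -> 180
    FD 8: (19,-1) -> (11,-1) [heading=180, draw]
    FD 3: (11,-1) -> (8,-1) [heading=180, draw]
  ]
]
FD 6: (8,-1) -> (2,-1) [heading=180, draw]
FD 13: (2,-1) -> (-11,-1) [heading=180, draw]
LT 270: heading 180 -> 90
RT 90: heading 90 -> 0
Final: pos=(-11,-1), heading=0, 27 segment(s) drawn

Segment lengths:
  seg 1: (1,-1) -> (8,-1), length = 7
  seg 2: (8,-1) -> (0,-1), length = 8
  seg 3: (0,-1) -> (-3,-1), length = 3
  seg 4: (-3,-1) -> (5,-1), length = 8
  seg 5: (5,-1) -> (8,-1), length = 3
  seg 6: (8,-1) -> (0,-1), length = 8
  seg 7: (0,-1) -> (-3,-1), length = 3
  seg 8: (-3,-1) -> (5,-1), length = 8
  seg 9: (5,-1) -> (8,-1), length = 3
  seg 10: (8,-1) -> (8,-9), length = 8
  seg 11: (8,-9) -> (8,-12), length = 3
  seg 12: (8,-12) -> (8,-4), length = 8
  seg 13: (8,-4) -> (8,-1), length = 3
  seg 14: (8,-1) -> (8,-9), length = 8
  seg 15: (8,-9) -> (8,-12), length = 3
  seg 16: (8,-12) -> (8,-4), length = 8
  seg 17: (8,-4) -> (8,-1), length = 3
  seg 18: (8,-1) -> (16,-1), length = 8
  seg 19: (16,-1) -> (19,-1), length = 3
  seg 20: (19,-1) -> (11,-1), length = 8
  seg 21: (11,-1) -> (8,-1), length = 3
  seg 22: (8,-1) -> (16,-1), length = 8
  seg 23: (16,-1) -> (19,-1), length = 3
  seg 24: (19,-1) -> (11,-1), length = 8
  seg 25: (11,-1) -> (8,-1), length = 3
  seg 26: (8,-1) -> (2,-1), length = 6
  seg 27: (2,-1) -> (-11,-1), length = 13
Total = 158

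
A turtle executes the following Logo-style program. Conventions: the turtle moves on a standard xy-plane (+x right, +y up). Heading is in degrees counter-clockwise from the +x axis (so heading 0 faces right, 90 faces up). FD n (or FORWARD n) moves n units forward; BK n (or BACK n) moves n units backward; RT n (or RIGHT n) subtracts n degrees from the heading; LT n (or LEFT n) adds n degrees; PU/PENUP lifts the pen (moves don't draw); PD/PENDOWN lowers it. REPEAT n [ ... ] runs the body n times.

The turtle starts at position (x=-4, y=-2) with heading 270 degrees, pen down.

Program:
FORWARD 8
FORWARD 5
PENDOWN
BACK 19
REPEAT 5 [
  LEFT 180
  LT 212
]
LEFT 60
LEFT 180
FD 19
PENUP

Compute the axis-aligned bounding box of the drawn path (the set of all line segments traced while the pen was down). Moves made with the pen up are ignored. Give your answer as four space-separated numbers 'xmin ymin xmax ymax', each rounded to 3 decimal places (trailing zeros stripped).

Answer: -4 -15 8.213 4

Derivation:
Executing turtle program step by step:
Start: pos=(-4,-2), heading=270, pen down
FD 8: (-4,-2) -> (-4,-10) [heading=270, draw]
FD 5: (-4,-10) -> (-4,-15) [heading=270, draw]
PD: pen down
BK 19: (-4,-15) -> (-4,4) [heading=270, draw]
REPEAT 5 [
  -- iteration 1/5 --
  LT 180: heading 270 -> 90
  LT 212: heading 90 -> 302
  -- iteration 2/5 --
  LT 180: heading 302 -> 122
  LT 212: heading 122 -> 334
  -- iteration 3/5 --
  LT 180: heading 334 -> 154
  LT 212: heading 154 -> 6
  -- iteration 4/5 --
  LT 180: heading 6 -> 186
  LT 212: heading 186 -> 38
  -- iteration 5/5 --
  LT 180: heading 38 -> 218
  LT 212: heading 218 -> 70
]
LT 60: heading 70 -> 130
LT 180: heading 130 -> 310
FD 19: (-4,4) -> (8.213,-10.555) [heading=310, draw]
PU: pen up
Final: pos=(8.213,-10.555), heading=310, 4 segment(s) drawn

Segment endpoints: x in {-4, -4, -4, -4, 8.213}, y in {-15, -10.555, -10, -2, 4}
xmin=-4, ymin=-15, xmax=8.213, ymax=4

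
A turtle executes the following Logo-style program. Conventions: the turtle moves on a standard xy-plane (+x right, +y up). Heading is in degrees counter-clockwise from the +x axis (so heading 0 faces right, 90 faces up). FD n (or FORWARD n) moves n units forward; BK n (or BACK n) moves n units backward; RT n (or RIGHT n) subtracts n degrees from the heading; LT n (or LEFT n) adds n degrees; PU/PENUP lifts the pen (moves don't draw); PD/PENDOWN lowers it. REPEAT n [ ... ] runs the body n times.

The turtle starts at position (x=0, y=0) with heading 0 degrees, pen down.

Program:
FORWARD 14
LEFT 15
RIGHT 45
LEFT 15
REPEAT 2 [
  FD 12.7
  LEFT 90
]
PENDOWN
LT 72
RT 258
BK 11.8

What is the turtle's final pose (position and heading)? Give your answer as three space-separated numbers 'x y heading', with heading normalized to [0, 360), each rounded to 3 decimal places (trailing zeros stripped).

Executing turtle program step by step:
Start: pos=(0,0), heading=0, pen down
FD 14: (0,0) -> (14,0) [heading=0, draw]
LT 15: heading 0 -> 15
RT 45: heading 15 -> 330
LT 15: heading 330 -> 345
REPEAT 2 [
  -- iteration 1/2 --
  FD 12.7: (14,0) -> (26.267,-3.287) [heading=345, draw]
  LT 90: heading 345 -> 75
  -- iteration 2/2 --
  FD 12.7: (26.267,-3.287) -> (29.554,8.98) [heading=75, draw]
  LT 90: heading 75 -> 165
]
PD: pen down
LT 72: heading 165 -> 237
RT 258: heading 237 -> 339
BK 11.8: (29.554,8.98) -> (18.538,13.209) [heading=339, draw]
Final: pos=(18.538,13.209), heading=339, 4 segment(s) drawn

Answer: 18.538 13.209 339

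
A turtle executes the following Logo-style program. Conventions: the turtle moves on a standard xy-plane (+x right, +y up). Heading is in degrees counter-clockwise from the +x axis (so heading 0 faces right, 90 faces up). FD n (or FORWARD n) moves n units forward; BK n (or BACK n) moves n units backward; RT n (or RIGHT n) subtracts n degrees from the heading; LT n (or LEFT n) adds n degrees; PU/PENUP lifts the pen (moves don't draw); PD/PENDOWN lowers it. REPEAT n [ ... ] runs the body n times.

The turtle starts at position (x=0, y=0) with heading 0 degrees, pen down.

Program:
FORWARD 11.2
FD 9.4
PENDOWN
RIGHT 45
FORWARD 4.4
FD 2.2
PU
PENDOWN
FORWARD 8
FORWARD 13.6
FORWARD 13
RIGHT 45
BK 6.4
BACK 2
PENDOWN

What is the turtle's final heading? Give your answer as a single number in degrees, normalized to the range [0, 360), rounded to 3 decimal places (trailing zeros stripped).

Answer: 270

Derivation:
Executing turtle program step by step:
Start: pos=(0,0), heading=0, pen down
FD 11.2: (0,0) -> (11.2,0) [heading=0, draw]
FD 9.4: (11.2,0) -> (20.6,0) [heading=0, draw]
PD: pen down
RT 45: heading 0 -> 315
FD 4.4: (20.6,0) -> (23.711,-3.111) [heading=315, draw]
FD 2.2: (23.711,-3.111) -> (25.267,-4.667) [heading=315, draw]
PU: pen up
PD: pen down
FD 8: (25.267,-4.667) -> (30.924,-10.324) [heading=315, draw]
FD 13.6: (30.924,-10.324) -> (40.54,-19.94) [heading=315, draw]
FD 13: (40.54,-19.94) -> (49.733,-29.133) [heading=315, draw]
RT 45: heading 315 -> 270
BK 6.4: (49.733,-29.133) -> (49.733,-22.733) [heading=270, draw]
BK 2: (49.733,-22.733) -> (49.733,-20.733) [heading=270, draw]
PD: pen down
Final: pos=(49.733,-20.733), heading=270, 9 segment(s) drawn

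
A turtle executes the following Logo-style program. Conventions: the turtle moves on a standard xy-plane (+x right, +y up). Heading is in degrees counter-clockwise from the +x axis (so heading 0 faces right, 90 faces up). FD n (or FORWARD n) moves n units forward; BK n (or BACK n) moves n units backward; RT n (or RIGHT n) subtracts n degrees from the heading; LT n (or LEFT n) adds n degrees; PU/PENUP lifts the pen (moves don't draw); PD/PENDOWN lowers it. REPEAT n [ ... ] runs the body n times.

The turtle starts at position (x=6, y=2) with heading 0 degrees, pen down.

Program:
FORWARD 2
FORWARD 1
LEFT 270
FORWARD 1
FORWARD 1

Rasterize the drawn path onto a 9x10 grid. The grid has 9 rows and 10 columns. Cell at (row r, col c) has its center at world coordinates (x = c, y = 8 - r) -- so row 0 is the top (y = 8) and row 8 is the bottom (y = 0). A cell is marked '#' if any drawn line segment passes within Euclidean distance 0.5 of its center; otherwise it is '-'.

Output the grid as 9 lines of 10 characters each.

Answer: ----------
----------
----------
----------
----------
----------
------####
---------#
---------#

Derivation:
Segment 0: (6,2) -> (8,2)
Segment 1: (8,2) -> (9,2)
Segment 2: (9,2) -> (9,1)
Segment 3: (9,1) -> (9,0)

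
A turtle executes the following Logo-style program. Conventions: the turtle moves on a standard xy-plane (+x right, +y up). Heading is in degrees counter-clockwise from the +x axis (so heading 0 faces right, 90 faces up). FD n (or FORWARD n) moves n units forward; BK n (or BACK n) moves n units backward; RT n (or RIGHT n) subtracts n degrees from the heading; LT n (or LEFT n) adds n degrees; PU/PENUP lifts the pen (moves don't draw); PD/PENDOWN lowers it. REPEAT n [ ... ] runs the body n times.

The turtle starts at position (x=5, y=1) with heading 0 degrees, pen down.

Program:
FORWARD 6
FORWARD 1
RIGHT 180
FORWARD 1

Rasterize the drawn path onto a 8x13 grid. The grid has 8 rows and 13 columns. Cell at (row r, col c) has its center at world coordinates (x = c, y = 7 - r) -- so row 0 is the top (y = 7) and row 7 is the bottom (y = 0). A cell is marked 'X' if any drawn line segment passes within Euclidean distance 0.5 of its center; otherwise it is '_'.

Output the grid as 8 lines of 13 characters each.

Answer: _____________
_____________
_____________
_____________
_____________
_____________
_____XXXXXXXX
_____________

Derivation:
Segment 0: (5,1) -> (11,1)
Segment 1: (11,1) -> (12,1)
Segment 2: (12,1) -> (11,1)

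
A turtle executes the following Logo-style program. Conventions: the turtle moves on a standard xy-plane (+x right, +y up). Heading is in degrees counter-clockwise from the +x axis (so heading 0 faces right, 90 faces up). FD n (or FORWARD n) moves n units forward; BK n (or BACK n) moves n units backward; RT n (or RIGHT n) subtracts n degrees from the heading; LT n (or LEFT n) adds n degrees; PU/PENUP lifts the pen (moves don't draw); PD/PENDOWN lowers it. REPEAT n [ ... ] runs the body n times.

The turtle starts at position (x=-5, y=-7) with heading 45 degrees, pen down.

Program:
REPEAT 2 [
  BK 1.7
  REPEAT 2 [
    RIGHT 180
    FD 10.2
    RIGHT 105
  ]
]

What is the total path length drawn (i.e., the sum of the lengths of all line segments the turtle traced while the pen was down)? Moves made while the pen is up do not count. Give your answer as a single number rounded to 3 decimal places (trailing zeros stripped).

Answer: 44.2

Derivation:
Executing turtle program step by step:
Start: pos=(-5,-7), heading=45, pen down
REPEAT 2 [
  -- iteration 1/2 --
  BK 1.7: (-5,-7) -> (-6.202,-8.202) [heading=45, draw]
  REPEAT 2 [
    -- iteration 1/2 --
    RT 180: heading 45 -> 225
    FD 10.2: (-6.202,-8.202) -> (-13.415,-15.415) [heading=225, draw]
    RT 105: heading 225 -> 120
    -- iteration 2/2 --
    RT 180: heading 120 -> 300
    FD 10.2: (-13.415,-15.415) -> (-8.315,-24.248) [heading=300, draw]
    RT 105: heading 300 -> 195
  ]
  -- iteration 2/2 --
  BK 1.7: (-8.315,-24.248) -> (-6.672,-23.808) [heading=195, draw]
  REPEAT 2 [
    -- iteration 1/2 --
    RT 180: heading 195 -> 15
    FD 10.2: (-6.672,-23.808) -> (3.18,-21.168) [heading=15, draw]
    RT 105: heading 15 -> 270
    -- iteration 2/2 --
    RT 180: heading 270 -> 90
    FD 10.2: (3.18,-21.168) -> (3.18,-10.968) [heading=90, draw]
    RT 105: heading 90 -> 345
  ]
]
Final: pos=(3.18,-10.968), heading=345, 6 segment(s) drawn

Segment lengths:
  seg 1: (-5,-7) -> (-6.202,-8.202), length = 1.7
  seg 2: (-6.202,-8.202) -> (-13.415,-15.415), length = 10.2
  seg 3: (-13.415,-15.415) -> (-8.315,-24.248), length = 10.2
  seg 4: (-8.315,-24.248) -> (-6.672,-23.808), length = 1.7
  seg 5: (-6.672,-23.808) -> (3.18,-21.168), length = 10.2
  seg 6: (3.18,-21.168) -> (3.18,-10.968), length = 10.2
Total = 44.2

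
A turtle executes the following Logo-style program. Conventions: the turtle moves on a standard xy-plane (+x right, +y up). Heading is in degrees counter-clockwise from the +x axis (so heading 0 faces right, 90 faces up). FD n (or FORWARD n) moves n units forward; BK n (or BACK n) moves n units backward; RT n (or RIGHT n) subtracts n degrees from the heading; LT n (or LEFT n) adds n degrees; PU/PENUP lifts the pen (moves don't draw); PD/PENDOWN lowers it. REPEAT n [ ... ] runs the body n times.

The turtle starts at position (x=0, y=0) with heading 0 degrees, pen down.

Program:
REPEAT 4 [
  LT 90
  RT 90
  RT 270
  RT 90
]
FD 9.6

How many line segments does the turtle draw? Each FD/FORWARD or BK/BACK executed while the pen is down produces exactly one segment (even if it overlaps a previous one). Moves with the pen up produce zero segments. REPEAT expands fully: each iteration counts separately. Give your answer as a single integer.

Executing turtle program step by step:
Start: pos=(0,0), heading=0, pen down
REPEAT 4 [
  -- iteration 1/4 --
  LT 90: heading 0 -> 90
  RT 90: heading 90 -> 0
  RT 270: heading 0 -> 90
  RT 90: heading 90 -> 0
  -- iteration 2/4 --
  LT 90: heading 0 -> 90
  RT 90: heading 90 -> 0
  RT 270: heading 0 -> 90
  RT 90: heading 90 -> 0
  -- iteration 3/4 --
  LT 90: heading 0 -> 90
  RT 90: heading 90 -> 0
  RT 270: heading 0 -> 90
  RT 90: heading 90 -> 0
  -- iteration 4/4 --
  LT 90: heading 0 -> 90
  RT 90: heading 90 -> 0
  RT 270: heading 0 -> 90
  RT 90: heading 90 -> 0
]
FD 9.6: (0,0) -> (9.6,0) [heading=0, draw]
Final: pos=(9.6,0), heading=0, 1 segment(s) drawn
Segments drawn: 1

Answer: 1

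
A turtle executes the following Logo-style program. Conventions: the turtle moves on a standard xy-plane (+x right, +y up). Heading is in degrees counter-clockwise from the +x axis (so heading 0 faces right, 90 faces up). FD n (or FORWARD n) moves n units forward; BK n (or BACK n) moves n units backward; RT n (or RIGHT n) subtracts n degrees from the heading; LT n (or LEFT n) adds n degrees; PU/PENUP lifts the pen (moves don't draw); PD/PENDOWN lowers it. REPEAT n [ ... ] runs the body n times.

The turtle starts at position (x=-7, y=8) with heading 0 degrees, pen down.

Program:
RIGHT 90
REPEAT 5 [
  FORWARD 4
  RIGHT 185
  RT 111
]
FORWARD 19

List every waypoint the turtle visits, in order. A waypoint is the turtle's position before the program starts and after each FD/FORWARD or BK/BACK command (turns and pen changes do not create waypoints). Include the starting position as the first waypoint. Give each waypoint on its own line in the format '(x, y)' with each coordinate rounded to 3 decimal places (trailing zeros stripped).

Answer: (-7, 8)
(-7, 4)
(-3.405, 2.247)
(-0.253, 4.709)
(-1.084, 8.622)
(-4.966, 9.589)
(-17.179, -4.965)

Derivation:
Executing turtle program step by step:
Start: pos=(-7,8), heading=0, pen down
RT 90: heading 0 -> 270
REPEAT 5 [
  -- iteration 1/5 --
  FD 4: (-7,8) -> (-7,4) [heading=270, draw]
  RT 185: heading 270 -> 85
  RT 111: heading 85 -> 334
  -- iteration 2/5 --
  FD 4: (-7,4) -> (-3.405,2.247) [heading=334, draw]
  RT 185: heading 334 -> 149
  RT 111: heading 149 -> 38
  -- iteration 3/5 --
  FD 4: (-3.405,2.247) -> (-0.253,4.709) [heading=38, draw]
  RT 185: heading 38 -> 213
  RT 111: heading 213 -> 102
  -- iteration 4/5 --
  FD 4: (-0.253,4.709) -> (-1.084,8.622) [heading=102, draw]
  RT 185: heading 102 -> 277
  RT 111: heading 277 -> 166
  -- iteration 5/5 --
  FD 4: (-1.084,8.622) -> (-4.966,9.589) [heading=166, draw]
  RT 185: heading 166 -> 341
  RT 111: heading 341 -> 230
]
FD 19: (-4.966,9.589) -> (-17.179,-4.965) [heading=230, draw]
Final: pos=(-17.179,-4.965), heading=230, 6 segment(s) drawn
Waypoints (7 total):
(-7, 8)
(-7, 4)
(-3.405, 2.247)
(-0.253, 4.709)
(-1.084, 8.622)
(-4.966, 9.589)
(-17.179, -4.965)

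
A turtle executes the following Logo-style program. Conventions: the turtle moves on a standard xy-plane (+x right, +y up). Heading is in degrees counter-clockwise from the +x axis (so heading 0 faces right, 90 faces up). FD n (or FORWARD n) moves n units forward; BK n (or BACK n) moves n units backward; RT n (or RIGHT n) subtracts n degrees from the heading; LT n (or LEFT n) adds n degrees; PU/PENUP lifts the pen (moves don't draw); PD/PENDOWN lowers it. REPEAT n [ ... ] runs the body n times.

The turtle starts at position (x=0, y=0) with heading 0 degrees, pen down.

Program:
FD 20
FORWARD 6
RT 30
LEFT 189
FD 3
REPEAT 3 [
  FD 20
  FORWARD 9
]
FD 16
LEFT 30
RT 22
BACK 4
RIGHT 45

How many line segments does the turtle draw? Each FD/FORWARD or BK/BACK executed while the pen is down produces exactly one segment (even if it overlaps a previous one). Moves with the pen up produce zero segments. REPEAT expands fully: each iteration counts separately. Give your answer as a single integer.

Executing turtle program step by step:
Start: pos=(0,0), heading=0, pen down
FD 20: (0,0) -> (20,0) [heading=0, draw]
FD 6: (20,0) -> (26,0) [heading=0, draw]
RT 30: heading 0 -> 330
LT 189: heading 330 -> 159
FD 3: (26,0) -> (23.199,1.075) [heading=159, draw]
REPEAT 3 [
  -- iteration 1/3 --
  FD 20: (23.199,1.075) -> (4.528,8.242) [heading=159, draw]
  FD 9: (4.528,8.242) -> (-3.875,11.468) [heading=159, draw]
  -- iteration 2/3 --
  FD 20: (-3.875,11.468) -> (-22.546,18.635) [heading=159, draw]
  FD 9: (-22.546,18.635) -> (-30.948,21.86) [heading=159, draw]
  -- iteration 3/3 --
  FD 20: (-30.948,21.86) -> (-49.62,29.028) [heading=159, draw]
  FD 9: (-49.62,29.028) -> (-58.022,32.253) [heading=159, draw]
]
FD 16: (-58.022,32.253) -> (-72.96,37.987) [heading=159, draw]
LT 30: heading 159 -> 189
RT 22: heading 189 -> 167
BK 4: (-72.96,37.987) -> (-69.062,37.087) [heading=167, draw]
RT 45: heading 167 -> 122
Final: pos=(-69.062,37.087), heading=122, 11 segment(s) drawn
Segments drawn: 11

Answer: 11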